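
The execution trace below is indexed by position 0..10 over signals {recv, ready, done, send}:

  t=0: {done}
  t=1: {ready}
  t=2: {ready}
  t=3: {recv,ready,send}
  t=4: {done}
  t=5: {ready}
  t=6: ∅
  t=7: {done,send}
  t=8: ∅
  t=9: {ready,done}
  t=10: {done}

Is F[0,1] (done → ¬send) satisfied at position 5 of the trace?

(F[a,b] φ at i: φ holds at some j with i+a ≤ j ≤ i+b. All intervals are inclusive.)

Check (done → ¬send) at each j in [5,6]:
  j=5: true
  j=6: true
Found at j=5 → formula holds.

True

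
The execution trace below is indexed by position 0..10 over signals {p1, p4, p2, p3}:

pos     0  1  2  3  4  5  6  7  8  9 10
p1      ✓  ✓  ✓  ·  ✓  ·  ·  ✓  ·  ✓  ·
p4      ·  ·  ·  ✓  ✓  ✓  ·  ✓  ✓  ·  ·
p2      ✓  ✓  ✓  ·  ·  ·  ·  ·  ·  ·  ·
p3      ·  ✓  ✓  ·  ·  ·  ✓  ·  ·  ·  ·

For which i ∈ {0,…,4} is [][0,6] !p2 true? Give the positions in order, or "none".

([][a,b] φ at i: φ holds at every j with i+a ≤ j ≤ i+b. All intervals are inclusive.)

3, 4

Evaluate at each i in [0,4]:
  i=0: ✗ (fails at j=0)
  i=1: ✗ (fails at j=1)
  i=2: ✗ (fails at j=2)
  i=3: ✓ (all of [3,9])
  i=4: ✓ (all of [4,10])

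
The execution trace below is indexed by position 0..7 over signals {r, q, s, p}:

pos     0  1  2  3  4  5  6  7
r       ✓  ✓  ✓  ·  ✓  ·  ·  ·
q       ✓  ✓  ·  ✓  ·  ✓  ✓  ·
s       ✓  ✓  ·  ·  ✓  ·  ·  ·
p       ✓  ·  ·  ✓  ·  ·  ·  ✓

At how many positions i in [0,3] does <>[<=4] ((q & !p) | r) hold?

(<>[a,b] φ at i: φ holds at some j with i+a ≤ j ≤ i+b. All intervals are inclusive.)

Evaluate at each i in [0,3]:
  i=0: ✓ (witness j=0)
  i=1: ✓ (witness j=1)
  i=2: ✓ (witness j=2)
  i=3: ✓ (witness j=4)
Positions where it holds: {0, 1, 2, 3} → 4.

4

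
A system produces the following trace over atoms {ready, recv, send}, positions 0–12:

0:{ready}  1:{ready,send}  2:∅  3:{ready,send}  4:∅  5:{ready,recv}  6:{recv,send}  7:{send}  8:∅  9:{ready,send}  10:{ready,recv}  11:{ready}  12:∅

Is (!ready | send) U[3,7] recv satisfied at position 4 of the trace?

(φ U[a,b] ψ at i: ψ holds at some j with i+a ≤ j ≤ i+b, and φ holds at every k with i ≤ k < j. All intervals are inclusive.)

Does not hold

Need some j in [7,11] with recv, and (!ready | send) at every k in [4,j-1].
  j=7: recv false.
  j=8: recv false.
  j=9: recv false.
  j=10: recv holds, but (!ready | send) fails at k=5 → not this j.
  j=11: recv false.
No j in the window works → until fails.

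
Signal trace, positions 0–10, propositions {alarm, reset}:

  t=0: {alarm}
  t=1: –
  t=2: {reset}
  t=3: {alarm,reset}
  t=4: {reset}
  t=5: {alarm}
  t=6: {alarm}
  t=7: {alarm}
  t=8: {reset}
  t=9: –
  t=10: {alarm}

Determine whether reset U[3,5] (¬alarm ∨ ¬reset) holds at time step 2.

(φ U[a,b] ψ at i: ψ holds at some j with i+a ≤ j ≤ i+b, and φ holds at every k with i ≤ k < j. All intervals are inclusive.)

True

Need some j in [5,7] with (¬alarm ∨ ¬reset), and reset at every k in [2,j-1].
  j=5: (¬alarm ∨ ¬reset) holds; reset holds at every k in [2,4] → satisfied.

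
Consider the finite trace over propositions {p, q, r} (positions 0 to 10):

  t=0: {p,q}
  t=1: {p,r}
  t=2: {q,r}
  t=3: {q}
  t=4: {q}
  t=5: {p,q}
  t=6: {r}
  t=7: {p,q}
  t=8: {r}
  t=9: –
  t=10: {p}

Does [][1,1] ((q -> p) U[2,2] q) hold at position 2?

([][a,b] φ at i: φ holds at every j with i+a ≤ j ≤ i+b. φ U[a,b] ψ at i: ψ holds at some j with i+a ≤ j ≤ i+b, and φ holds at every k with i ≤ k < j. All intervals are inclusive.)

Check ((q -> p) U[2,2] q) at every j in [3,3]:
  j=3: fails
Fails at j=3 → formula fails.

No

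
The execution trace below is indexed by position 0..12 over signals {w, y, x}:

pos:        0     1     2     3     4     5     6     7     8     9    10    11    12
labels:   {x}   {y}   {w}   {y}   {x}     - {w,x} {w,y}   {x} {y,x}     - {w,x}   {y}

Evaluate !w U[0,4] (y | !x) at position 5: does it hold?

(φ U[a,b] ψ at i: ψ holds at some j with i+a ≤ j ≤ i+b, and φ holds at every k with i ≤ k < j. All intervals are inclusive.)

Need some j in [5,9] with (y | !x), and !w at every k in [5,j-1].
  j=5: (y | !x) holds; no prefix to check → satisfied.

Holds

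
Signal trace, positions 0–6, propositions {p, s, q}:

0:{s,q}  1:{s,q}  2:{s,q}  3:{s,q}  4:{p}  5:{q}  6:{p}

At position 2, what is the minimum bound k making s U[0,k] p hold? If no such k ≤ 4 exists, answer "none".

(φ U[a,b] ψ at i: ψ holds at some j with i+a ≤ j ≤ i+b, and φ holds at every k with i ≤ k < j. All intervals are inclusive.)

2

Need earliest j ≥ 2 with p, and s at every k in [2,j-1].
  j=2: rhs fails.
  j=3: rhs fails.
  j=4: rhs holds; lhs holds on [2,3]. k = 2.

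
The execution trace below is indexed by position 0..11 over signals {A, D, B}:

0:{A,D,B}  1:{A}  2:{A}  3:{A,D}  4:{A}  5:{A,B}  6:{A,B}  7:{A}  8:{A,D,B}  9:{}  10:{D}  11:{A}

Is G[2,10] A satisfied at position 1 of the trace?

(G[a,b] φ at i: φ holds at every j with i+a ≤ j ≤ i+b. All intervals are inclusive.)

Check A at every j in [3,11]:
  j=3: true
  j=4: true
  j=5: true
  j=6: true
  j=7: true
  j=8: true
  j=9: false
  j=10: false
  j=11: true
Fails at j=9 → formula fails.

Does not hold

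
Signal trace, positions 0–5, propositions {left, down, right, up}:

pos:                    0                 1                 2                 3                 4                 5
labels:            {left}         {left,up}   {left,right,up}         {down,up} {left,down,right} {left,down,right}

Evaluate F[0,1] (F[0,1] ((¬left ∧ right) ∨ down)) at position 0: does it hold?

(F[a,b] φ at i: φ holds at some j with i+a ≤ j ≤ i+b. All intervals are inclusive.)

Check F[0,1] ((¬left ∧ right) ∨ down) at each j in [0,1]:
  j=0: fails (none in [0,1])
  j=1: fails (none in [1,2])
No position in the window satisfies it → formula fails.

No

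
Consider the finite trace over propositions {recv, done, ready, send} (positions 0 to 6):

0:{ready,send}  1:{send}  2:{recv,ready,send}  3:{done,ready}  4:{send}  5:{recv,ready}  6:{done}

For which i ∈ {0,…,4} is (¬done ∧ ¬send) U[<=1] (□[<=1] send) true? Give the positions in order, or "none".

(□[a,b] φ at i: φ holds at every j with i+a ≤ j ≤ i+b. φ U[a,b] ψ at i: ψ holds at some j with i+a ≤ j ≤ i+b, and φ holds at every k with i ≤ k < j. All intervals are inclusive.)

0, 1

Evaluate at each i in [0,4]:
  i=0: ✓ (rhs at j=0)
  i=1: ✓ (rhs at j=1)
  i=2: ✗ (no rhs in [2,3])
  i=3: ✗ (no rhs in [3,4])
  i=4: ✗ (no rhs in [4,5])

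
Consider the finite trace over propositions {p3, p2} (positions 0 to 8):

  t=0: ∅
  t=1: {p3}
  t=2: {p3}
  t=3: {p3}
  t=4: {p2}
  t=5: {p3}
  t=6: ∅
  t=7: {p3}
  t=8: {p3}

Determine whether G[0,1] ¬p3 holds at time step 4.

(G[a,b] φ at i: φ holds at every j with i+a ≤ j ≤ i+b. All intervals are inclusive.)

Check ¬p3 at every j in [4,5]:
  j=4: true
  j=5: false
Fails at j=5 → formula fails.

Does not hold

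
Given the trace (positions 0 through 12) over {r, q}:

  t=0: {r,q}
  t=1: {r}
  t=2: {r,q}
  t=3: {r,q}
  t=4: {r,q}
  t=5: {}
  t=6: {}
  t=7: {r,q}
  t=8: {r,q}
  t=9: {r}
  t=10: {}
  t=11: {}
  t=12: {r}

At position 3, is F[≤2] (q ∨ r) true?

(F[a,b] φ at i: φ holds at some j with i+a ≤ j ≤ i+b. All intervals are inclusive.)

Check (q ∨ r) at each j in [3,5]:
  j=3: true
  j=4: true
  j=5: false
Found at j=3 → formula holds.

True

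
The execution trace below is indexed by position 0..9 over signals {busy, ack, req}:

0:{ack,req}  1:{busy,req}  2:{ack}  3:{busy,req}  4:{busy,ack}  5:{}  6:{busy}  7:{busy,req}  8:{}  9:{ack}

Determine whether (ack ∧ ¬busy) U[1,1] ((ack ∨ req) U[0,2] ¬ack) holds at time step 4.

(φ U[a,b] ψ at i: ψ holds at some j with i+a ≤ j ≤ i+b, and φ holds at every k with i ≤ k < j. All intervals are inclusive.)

Need some j in [5,5] with ((ack ∨ req) U[0,2] ¬ack), and (ack ∧ ¬busy) at every k in [4,j-1].
  j=5: ((ack ∨ req) U[0,2] ¬ack) holds, but (ack ∧ ¬busy) fails at k=4 → not this j.
No j in the window works → until fails.

False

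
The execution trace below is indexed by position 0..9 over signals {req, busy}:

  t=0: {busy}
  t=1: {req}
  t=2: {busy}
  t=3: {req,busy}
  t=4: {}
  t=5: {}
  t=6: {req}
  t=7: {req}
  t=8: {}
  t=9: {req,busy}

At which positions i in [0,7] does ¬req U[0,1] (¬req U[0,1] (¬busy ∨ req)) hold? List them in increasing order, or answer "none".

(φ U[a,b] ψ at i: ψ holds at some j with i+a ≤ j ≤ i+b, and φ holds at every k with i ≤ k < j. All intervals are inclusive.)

Evaluate at each i in [0,7]:
  i=0: ✓ (rhs at j=0)
  i=1: ✓ (rhs at j=1)
  i=2: ✓ (rhs at j=2)
  i=3: ✓ (rhs at j=3)
  i=4: ✓ (rhs at j=4)
  i=5: ✓ (rhs at j=5)
  i=6: ✓ (rhs at j=6)
  i=7: ✓ (rhs at j=7)

0, 1, 2, 3, 4, 5, 6, 7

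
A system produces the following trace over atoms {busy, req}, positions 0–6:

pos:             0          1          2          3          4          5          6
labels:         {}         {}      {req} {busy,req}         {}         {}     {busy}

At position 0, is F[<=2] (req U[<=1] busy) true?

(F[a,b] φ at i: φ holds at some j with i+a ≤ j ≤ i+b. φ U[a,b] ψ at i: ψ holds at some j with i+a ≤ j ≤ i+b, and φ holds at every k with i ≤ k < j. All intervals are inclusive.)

Holds

Check (req U[<=1] busy) at each j in [0,2]:
  j=0: fails
  j=1: fails
  j=2: holds
Found at j=2 → formula holds.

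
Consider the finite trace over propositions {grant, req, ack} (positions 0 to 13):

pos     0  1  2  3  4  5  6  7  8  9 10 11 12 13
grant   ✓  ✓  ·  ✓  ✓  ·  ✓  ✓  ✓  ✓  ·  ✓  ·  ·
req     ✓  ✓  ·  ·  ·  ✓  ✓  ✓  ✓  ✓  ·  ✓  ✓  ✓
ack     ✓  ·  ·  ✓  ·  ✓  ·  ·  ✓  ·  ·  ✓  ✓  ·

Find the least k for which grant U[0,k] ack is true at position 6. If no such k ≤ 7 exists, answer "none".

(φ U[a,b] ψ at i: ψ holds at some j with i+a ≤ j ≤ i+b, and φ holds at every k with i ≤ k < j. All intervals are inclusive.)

Need earliest j ≥ 6 with ack, and grant at every k in [6,j-1].
  j=6: rhs fails.
  j=7: rhs fails.
  j=8: rhs holds; lhs holds on [6,7]. k = 2.

2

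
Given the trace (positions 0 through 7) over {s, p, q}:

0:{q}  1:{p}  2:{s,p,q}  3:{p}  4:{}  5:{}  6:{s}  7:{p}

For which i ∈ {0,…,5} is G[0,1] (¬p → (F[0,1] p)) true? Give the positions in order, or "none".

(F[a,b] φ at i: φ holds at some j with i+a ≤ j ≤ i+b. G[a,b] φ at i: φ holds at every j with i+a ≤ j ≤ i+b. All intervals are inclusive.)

0, 1, 2

Evaluate at each i in [0,5]:
  i=0: ✓ (all of [0,1])
  i=1: ✓ (all of [1,2])
  i=2: ✓ (all of [2,3])
  i=3: ✗ (fails at j=4)
  i=4: ✗ (fails at j=4)
  i=5: ✗ (fails at j=5)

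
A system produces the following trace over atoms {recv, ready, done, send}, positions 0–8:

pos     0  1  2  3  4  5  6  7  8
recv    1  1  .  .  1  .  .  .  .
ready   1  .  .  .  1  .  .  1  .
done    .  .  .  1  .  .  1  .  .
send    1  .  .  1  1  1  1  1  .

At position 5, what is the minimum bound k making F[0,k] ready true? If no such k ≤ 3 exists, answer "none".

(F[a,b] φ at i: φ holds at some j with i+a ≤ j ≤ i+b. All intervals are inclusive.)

Scan j = 5,6,… for ready:
  j=5: fails
  j=6: fails
  j=7: holds
First hit at j=7, so smallest k = 7-5 = 2.

2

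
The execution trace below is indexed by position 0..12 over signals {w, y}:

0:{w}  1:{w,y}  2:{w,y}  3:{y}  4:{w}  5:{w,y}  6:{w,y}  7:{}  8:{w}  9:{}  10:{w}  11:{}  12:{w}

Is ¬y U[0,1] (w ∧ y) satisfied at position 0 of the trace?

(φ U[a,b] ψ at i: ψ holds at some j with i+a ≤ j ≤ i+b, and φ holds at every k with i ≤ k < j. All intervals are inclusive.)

Need some j in [0,1] with (w ∧ y), and ¬y at every k in [0,j-1].
  j=0: (w ∧ y) false.
  j=1: (w ∧ y) holds; ¬y holds at every k in [0,0] → satisfied.

Holds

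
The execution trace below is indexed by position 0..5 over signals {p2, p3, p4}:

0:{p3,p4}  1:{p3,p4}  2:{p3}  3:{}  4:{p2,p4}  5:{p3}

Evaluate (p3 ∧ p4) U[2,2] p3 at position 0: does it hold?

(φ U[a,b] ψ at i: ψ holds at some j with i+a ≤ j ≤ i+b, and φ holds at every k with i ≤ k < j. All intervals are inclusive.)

Need some j in [2,2] with p3, and (p3 ∧ p4) at every k in [0,j-1].
  j=2: p3 holds; (p3 ∧ p4) holds at every k in [0,1] → satisfied.

Yes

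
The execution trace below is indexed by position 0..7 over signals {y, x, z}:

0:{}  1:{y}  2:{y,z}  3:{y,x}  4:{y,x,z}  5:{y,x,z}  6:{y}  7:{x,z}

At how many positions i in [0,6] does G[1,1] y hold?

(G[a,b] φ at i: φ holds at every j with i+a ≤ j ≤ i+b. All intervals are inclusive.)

6

Evaluate at each i in [0,6]:
  i=0: ✓ (all of [1,1])
  i=1: ✓ (all of [2,2])
  i=2: ✓ (all of [3,3])
  i=3: ✓ (all of [4,4])
  i=4: ✓ (all of [5,5])
  i=5: ✓ (all of [6,6])
  i=6: ✗ (fails at j=7)
Positions where it holds: {0, 1, 2, 3, 4, 5} → 6.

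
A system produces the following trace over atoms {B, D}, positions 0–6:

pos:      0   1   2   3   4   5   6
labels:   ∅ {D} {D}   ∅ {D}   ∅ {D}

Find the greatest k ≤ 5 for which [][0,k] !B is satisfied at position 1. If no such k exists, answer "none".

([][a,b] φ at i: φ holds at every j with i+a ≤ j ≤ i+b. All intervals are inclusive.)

5

!B must hold from j=1 onward; find where it first fails.
  j=1: holds
  j=2: holds
  j=3: holds
  j=4: holds
  j=5: holds
  j=6: holds
Holds through j=6; largest k = 5.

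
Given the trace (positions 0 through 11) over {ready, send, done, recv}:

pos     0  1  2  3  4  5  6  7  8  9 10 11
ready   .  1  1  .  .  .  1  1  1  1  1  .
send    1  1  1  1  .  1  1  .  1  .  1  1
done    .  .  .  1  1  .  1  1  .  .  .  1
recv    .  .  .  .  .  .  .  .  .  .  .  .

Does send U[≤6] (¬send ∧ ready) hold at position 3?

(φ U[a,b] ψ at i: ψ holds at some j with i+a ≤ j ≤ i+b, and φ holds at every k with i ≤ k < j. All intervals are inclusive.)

Need some j in [3,9] with (¬send ∧ ready), and send at every k in [3,j-1].
  j=3: (¬send ∧ ready) false.
  j=4: (¬send ∧ ready) false.
  j=5: (¬send ∧ ready) false.
  j=6: (¬send ∧ ready) false.
  j=7: (¬send ∧ ready) holds, but send fails at k=4 → not this j.
  j=8: (¬send ∧ ready) false.
  j=9: (¬send ∧ ready) holds, but send fails at k=4 → not this j.
No j in the window works → until fails.

Does not hold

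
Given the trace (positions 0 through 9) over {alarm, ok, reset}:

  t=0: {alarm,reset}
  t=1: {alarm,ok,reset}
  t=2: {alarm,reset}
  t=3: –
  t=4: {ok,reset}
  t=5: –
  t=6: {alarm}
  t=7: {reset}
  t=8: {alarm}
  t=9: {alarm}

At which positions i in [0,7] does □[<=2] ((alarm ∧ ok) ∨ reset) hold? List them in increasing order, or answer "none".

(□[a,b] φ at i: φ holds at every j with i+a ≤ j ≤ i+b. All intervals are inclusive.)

0

Evaluate at each i in [0,7]:
  i=0: ✓ (all of [0,2])
  i=1: ✗ (fails at j=3)
  i=2: ✗ (fails at j=3)
  i=3: ✗ (fails at j=3)
  i=4: ✗ (fails at j=5)
  i=5: ✗ (fails at j=5)
  i=6: ✗ (fails at j=6)
  i=7: ✗ (fails at j=8)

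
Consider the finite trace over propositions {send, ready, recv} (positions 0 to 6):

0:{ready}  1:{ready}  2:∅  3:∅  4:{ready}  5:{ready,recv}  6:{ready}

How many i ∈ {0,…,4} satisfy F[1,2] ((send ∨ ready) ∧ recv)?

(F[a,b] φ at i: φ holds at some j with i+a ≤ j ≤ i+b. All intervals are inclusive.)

2

Evaluate at each i in [0,4]:
  i=0: ✗ (none in [1,2])
  i=1: ✗ (none in [2,3])
  i=2: ✗ (none in [3,4])
  i=3: ✓ (witness j=5)
  i=4: ✓ (witness j=5)
Positions where it holds: {3, 4} → 2.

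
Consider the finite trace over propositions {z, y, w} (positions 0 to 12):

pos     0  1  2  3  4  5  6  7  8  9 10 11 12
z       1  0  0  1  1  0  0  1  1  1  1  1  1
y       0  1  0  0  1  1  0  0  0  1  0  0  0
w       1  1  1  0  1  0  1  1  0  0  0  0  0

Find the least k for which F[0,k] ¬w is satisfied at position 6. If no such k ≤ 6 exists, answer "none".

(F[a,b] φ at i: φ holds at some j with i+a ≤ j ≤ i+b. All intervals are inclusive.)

Scan j = 6,7,… for ¬w:
  j=6: fails
  j=7: fails
  j=8: holds
First hit at j=8, so smallest k = 8-6 = 2.

2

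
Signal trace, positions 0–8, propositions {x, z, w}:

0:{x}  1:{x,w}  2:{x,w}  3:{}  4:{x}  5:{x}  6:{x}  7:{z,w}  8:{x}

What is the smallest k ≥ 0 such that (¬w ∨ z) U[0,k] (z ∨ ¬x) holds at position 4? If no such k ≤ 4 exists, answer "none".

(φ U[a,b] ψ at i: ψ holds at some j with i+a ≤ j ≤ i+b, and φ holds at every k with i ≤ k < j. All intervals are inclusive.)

Need earliest j ≥ 4 with (z ∨ ¬x), and (¬w ∨ z) at every k in [4,j-1].
  j=4: rhs fails.
  j=5: rhs fails.
  j=6: rhs fails.
  j=7: rhs holds; lhs holds on [4,6]. k = 3.

3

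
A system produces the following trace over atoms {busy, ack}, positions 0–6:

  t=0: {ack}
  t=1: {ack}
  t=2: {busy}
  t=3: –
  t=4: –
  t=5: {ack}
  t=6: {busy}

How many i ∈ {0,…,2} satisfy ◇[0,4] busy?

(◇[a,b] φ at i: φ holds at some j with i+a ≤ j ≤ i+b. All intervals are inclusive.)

Evaluate at each i in [0,2]:
  i=0: ✓ (witness j=2)
  i=1: ✓ (witness j=2)
  i=2: ✓ (witness j=2)
Positions where it holds: {0, 1, 2} → 3.

3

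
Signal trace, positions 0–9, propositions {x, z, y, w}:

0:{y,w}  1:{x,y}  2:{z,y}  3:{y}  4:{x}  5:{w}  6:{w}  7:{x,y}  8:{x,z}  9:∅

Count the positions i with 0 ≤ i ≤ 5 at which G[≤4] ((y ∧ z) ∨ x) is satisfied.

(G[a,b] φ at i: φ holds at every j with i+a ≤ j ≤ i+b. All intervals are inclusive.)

Evaluate at each i in [0,5]:
  i=0: ✗ (fails at j=0)
  i=1: ✗ (fails at j=3)
  i=2: ✗ (fails at j=3)
  i=3: ✗ (fails at j=3)
  i=4: ✗ (fails at j=5)
  i=5: ✗ (fails at j=5)
Positions where it holds: {} → 0.

0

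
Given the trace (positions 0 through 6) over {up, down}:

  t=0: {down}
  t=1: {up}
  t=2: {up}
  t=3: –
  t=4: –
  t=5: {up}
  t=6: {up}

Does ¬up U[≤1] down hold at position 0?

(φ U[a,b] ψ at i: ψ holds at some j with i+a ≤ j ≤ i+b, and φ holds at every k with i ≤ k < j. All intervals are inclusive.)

Need some j in [0,1] with down, and ¬up at every k in [0,j-1].
  j=0: down holds; no prefix to check → satisfied.

True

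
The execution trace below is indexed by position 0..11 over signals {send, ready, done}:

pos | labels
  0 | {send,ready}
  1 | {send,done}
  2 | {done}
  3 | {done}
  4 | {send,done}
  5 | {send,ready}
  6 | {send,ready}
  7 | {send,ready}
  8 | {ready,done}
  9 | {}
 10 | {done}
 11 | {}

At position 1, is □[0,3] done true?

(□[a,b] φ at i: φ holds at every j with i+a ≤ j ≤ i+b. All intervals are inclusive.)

Holds

Check done at every j in [1,4]:
  j=1: true
  j=2: true
  j=3: true
  j=4: true
All positions satisfy it → formula holds.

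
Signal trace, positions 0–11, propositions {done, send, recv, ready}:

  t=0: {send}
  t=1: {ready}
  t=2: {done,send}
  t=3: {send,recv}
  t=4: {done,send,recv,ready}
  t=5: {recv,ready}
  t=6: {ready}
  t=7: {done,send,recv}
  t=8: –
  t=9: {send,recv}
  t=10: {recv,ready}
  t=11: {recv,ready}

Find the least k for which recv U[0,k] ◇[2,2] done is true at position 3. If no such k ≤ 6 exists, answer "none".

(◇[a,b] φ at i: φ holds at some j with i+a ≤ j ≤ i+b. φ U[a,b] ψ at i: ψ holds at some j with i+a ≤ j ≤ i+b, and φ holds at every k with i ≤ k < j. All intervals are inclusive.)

2

Need earliest j ≥ 3 with ◇[2,2] done, and recv at every k in [3,j-1].
  j=3: rhs fails.
  j=4: rhs fails.
  j=5: rhs holds; lhs holds on [3,4]. k = 2.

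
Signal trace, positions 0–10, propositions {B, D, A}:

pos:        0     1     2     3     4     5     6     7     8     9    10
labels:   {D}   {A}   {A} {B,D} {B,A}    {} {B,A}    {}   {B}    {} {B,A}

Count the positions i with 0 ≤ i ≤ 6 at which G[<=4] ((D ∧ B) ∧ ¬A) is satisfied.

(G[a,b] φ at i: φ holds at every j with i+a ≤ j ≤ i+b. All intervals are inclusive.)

0

Evaluate at each i in [0,6]:
  i=0: ✗ (fails at j=0)
  i=1: ✗ (fails at j=1)
  i=2: ✗ (fails at j=2)
  i=3: ✗ (fails at j=4)
  i=4: ✗ (fails at j=4)
  i=5: ✗ (fails at j=5)
  i=6: ✗ (fails at j=6)
Positions where it holds: {} → 0.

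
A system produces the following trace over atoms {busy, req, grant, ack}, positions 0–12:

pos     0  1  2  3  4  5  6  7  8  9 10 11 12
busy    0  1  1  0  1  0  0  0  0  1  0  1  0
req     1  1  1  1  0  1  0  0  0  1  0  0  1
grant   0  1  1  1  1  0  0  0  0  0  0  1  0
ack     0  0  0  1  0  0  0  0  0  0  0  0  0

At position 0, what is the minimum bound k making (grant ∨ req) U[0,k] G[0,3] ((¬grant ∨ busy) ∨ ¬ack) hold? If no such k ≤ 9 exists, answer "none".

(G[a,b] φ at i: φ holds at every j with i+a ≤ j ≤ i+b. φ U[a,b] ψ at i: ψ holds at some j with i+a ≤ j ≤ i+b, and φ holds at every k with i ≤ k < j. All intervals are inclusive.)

4

Need earliest j ≥ 0 with G[0,3] ((¬grant ∨ busy) ∨ ¬ack), and (grant ∨ req) at every k in [0,j-1].
  j=0: rhs fails.
  j=1: rhs fails.
  j=2: rhs fails.
  j=3: rhs fails.
  j=4: rhs holds; lhs holds on [0,3]. k = 4.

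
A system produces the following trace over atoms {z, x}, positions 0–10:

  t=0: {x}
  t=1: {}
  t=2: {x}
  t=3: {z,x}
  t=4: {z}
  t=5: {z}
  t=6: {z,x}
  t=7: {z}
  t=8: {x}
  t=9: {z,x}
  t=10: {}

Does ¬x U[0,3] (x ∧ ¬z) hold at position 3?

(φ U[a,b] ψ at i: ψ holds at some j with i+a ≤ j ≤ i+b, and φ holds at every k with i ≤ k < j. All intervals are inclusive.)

False

Need some j in [3,6] with (x ∧ ¬z), and ¬x at every k in [3,j-1].
  j=3: (x ∧ ¬z) false.
  j=4: (x ∧ ¬z) false.
  j=5: (x ∧ ¬z) false.
  j=6: (x ∧ ¬z) false.
No j in the window works → until fails.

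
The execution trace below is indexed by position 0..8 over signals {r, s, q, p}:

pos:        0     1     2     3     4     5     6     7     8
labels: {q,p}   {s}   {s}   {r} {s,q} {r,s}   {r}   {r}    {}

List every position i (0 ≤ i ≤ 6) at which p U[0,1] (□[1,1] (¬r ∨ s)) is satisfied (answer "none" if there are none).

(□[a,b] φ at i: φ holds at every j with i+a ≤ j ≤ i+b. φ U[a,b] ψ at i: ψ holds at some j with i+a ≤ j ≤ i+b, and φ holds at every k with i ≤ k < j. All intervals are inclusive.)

0, 1, 3, 4

Evaluate at each i in [0,6]:
  i=0: ✓ (rhs at j=0)
  i=1: ✓ (rhs at j=1)
  i=2: ✗ (lhs fails at k=2 before rhs at j=3)
  i=3: ✓ (rhs at j=3)
  i=4: ✓ (rhs at j=4)
  i=5: ✗ (no rhs in [5,6])
  i=6: ✗ (lhs fails at k=6 before rhs at j=7)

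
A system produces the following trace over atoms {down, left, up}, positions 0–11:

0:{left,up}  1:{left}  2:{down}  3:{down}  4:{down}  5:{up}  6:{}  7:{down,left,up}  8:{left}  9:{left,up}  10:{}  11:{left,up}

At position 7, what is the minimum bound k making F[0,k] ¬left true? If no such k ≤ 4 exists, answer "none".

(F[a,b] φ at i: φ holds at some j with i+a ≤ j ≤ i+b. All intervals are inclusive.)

Scan j = 7,8,… for ¬left:
  j=7: fails
  j=8: fails
  j=9: fails
  j=10: holds
First hit at j=10, so smallest k = 10-7 = 3.

3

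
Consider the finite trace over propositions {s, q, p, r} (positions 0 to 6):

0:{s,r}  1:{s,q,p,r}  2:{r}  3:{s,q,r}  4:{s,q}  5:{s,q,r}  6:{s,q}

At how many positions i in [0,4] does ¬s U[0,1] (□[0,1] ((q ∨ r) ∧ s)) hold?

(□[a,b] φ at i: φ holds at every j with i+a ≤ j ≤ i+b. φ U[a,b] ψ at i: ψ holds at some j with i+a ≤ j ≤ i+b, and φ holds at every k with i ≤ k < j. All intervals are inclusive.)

Evaluate at each i in [0,4]:
  i=0: ✓ (rhs at j=0)
  i=1: ✗ (no rhs in [1,2])
  i=2: ✓ (rhs at j=3; lhs holds on [2,2])
  i=3: ✓ (rhs at j=3)
  i=4: ✓ (rhs at j=4)
Positions where it holds: {0, 2, 3, 4} → 4.

4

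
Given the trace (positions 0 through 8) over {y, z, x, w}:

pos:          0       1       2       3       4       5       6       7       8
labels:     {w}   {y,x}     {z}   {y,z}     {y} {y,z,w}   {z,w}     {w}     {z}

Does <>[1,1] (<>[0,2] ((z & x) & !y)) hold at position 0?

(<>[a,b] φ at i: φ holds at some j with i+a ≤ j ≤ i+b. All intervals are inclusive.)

False

Check <>[0,2] ((z & x) & !y) at each j in [1,1]:
  j=1: fails (none in [1,3])
No position in the window satisfies it → formula fails.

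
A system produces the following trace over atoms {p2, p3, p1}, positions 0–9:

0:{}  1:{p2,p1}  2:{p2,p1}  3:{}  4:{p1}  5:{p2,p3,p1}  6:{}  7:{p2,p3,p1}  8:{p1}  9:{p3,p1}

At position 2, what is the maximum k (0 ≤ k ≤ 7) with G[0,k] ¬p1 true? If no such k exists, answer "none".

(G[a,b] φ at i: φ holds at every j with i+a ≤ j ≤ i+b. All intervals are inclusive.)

¬p1 must hold from j=2 onward; find where it first fails.
  j=2: fails → no k works.

none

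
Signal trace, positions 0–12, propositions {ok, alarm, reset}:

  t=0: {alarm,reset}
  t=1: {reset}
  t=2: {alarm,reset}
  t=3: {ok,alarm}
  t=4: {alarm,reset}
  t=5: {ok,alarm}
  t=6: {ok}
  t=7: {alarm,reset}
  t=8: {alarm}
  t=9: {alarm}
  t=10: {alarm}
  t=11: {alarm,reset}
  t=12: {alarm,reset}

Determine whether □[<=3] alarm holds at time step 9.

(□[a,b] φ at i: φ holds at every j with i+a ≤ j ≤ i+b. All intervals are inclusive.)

True

Check alarm at every j in [9,12]:
  j=9: true
  j=10: true
  j=11: true
  j=12: true
All positions satisfy it → formula holds.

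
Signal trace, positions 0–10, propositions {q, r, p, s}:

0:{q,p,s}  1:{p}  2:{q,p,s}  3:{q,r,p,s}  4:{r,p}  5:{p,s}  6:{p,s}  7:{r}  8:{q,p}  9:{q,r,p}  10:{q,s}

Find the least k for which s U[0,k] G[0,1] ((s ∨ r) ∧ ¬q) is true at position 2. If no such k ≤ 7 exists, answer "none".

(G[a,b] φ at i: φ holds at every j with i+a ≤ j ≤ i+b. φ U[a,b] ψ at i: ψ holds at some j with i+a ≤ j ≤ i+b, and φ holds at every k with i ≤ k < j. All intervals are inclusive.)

Need earliest j ≥ 2 with G[0,1] ((s ∨ r) ∧ ¬q), and s at every k in [2,j-1].
  j=2: rhs fails.
  j=3: rhs fails.
  j=4: rhs holds; lhs holds on [2,3]. k = 2.

2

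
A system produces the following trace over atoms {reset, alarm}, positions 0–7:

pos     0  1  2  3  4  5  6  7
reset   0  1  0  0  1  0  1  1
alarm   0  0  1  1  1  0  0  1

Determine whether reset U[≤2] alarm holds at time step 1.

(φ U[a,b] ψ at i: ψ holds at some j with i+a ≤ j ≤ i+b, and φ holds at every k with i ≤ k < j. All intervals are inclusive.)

Need some j in [1,3] with alarm, and reset at every k in [1,j-1].
  j=1: alarm false.
  j=2: alarm holds; reset holds at every k in [1,1] → satisfied.

Yes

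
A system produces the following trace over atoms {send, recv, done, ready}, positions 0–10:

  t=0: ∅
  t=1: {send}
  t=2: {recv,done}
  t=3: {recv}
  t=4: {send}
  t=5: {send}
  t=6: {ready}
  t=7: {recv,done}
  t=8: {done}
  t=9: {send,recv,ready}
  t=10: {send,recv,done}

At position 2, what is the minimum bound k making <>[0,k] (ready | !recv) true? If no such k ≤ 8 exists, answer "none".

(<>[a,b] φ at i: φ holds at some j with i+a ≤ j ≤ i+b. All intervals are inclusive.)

2

Scan j = 2,3,… for (ready | !recv):
  j=2: fails
  j=3: fails
  j=4: holds
First hit at j=4, so smallest k = 4-2 = 2.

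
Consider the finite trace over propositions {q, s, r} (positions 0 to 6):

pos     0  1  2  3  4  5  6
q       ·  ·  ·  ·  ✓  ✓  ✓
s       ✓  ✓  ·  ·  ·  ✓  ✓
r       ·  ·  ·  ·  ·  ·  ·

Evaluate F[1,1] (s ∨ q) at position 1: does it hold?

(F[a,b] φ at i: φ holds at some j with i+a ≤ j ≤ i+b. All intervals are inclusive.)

False

Check (s ∨ q) at each j in [2,2]:
  j=2: false
No position in the window satisfies it → formula fails.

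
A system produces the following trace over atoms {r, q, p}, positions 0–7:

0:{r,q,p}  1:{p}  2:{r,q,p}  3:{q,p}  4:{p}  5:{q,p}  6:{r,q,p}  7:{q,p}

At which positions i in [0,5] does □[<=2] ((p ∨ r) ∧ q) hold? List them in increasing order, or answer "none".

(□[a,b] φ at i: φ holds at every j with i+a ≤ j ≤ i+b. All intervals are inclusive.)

Evaluate at each i in [0,5]:
  i=0: ✗ (fails at j=1)
  i=1: ✗ (fails at j=1)
  i=2: ✗ (fails at j=4)
  i=3: ✗ (fails at j=4)
  i=4: ✗ (fails at j=4)
  i=5: ✓ (all of [5,7])

5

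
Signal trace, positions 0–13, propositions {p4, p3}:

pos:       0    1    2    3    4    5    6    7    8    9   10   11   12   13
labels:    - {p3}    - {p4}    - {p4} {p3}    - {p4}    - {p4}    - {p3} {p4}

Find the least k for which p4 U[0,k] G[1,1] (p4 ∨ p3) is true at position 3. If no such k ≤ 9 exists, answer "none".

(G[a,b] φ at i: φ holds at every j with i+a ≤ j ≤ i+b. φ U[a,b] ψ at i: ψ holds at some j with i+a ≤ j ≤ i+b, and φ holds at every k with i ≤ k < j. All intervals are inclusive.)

Need earliest j ≥ 3 with G[1,1] (p4 ∨ p3), and p4 at every k in [3,j-1].
  j=3: rhs fails.
  j=4: rhs holds; lhs holds on [3,3]. k = 1.

1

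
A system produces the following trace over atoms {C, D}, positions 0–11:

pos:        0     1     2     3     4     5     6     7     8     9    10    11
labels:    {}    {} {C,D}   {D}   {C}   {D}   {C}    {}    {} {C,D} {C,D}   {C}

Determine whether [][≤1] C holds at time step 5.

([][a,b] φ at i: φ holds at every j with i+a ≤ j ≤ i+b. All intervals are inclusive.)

Does not hold

Check C at every j in [5,6]:
  j=5: false
  j=6: true
Fails at j=5 → formula fails.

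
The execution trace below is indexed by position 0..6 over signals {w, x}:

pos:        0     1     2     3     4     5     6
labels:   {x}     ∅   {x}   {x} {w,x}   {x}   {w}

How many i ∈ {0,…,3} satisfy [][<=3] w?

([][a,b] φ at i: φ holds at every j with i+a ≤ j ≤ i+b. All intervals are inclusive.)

Evaluate at each i in [0,3]:
  i=0: ✗ (fails at j=0)
  i=1: ✗ (fails at j=1)
  i=2: ✗ (fails at j=2)
  i=3: ✗ (fails at j=3)
Positions where it holds: {} → 0.

0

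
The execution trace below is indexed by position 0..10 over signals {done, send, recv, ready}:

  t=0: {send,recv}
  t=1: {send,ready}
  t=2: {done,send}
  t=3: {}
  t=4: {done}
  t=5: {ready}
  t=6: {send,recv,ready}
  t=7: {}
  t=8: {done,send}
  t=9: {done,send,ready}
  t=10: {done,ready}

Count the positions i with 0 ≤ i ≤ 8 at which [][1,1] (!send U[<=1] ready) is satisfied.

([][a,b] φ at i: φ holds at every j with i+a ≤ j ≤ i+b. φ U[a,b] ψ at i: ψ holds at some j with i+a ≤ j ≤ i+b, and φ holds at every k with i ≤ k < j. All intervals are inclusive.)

5

Evaluate at each i in [0,8]:
  i=0: ✓ (all of [1,1])
  i=1: ✗ (fails at j=2)
  i=2: ✗ (fails at j=3)
  i=3: ✓ (all of [4,4])
  i=4: ✓ (all of [5,5])
  i=5: ✓ (all of [6,6])
  i=6: ✗ (fails at j=7)
  i=7: ✗ (fails at j=8)
  i=8: ✓ (all of [9,9])
Positions where it holds: {0, 3, 4, 5, 8} → 5.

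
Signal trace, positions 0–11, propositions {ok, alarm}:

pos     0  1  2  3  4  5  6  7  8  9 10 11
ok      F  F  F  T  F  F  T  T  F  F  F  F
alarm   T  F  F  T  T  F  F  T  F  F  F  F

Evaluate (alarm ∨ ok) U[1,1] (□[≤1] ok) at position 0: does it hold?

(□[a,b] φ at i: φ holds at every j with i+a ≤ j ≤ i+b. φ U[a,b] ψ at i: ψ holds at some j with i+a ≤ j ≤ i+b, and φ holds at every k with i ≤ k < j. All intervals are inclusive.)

Does not hold

Need some j in [1,1] with □[≤1] ok, and (alarm ∨ ok) at every k in [0,j-1].
  j=1: □[≤1] ok — fails at 1.
No j in the window works → until fails.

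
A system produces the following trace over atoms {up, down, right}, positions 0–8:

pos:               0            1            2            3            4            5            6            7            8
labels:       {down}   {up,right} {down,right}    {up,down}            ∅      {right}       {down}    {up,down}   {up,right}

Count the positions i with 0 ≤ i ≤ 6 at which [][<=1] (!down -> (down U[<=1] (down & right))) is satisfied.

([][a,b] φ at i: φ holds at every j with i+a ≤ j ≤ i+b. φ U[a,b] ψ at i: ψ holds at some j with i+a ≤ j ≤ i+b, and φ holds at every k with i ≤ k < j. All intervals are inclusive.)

Evaluate at each i in [0,6]:
  i=0: ✗ (fails at j=1)
  i=1: ✗ (fails at j=1)
  i=2: ✓ (all of [2,3])
  i=3: ✗ (fails at j=4)
  i=4: ✗ (fails at j=4)
  i=5: ✗ (fails at j=5)
  i=6: ✓ (all of [6,7])
Positions where it holds: {2, 6} → 2.

2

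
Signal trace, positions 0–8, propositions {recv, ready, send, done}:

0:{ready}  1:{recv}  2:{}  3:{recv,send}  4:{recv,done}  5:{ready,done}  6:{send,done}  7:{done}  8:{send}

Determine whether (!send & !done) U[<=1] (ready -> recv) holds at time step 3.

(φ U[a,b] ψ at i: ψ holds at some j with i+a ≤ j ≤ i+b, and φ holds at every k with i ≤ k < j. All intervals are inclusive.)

Need some j in [3,4] with (ready -> recv), and (!send & !done) at every k in [3,j-1].
  j=3: (ready -> recv) holds; no prefix to check → satisfied.

True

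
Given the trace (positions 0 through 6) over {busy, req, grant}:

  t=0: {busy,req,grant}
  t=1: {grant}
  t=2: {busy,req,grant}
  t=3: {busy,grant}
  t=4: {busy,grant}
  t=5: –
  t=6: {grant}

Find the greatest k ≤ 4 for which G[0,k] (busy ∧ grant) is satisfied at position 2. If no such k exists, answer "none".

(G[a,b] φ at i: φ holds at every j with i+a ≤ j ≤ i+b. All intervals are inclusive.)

2

(busy ∧ grant) must hold from j=2 onward; find where it first fails.
  j=2: holds
  j=3: holds
  j=4: holds
  j=5: fails
Holds on [2,4], so largest k = 2.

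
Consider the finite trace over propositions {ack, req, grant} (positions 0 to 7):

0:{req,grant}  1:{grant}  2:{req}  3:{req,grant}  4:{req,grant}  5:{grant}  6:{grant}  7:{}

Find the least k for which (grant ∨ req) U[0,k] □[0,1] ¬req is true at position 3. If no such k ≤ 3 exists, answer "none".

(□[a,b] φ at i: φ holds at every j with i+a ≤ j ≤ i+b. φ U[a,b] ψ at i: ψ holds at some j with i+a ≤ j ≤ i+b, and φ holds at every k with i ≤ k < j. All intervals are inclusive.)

Need earliest j ≥ 3 with □[0,1] ¬req, and (grant ∨ req) at every k in [3,j-1].
  j=3: rhs fails.
  j=4: rhs fails.
  j=5: rhs holds; lhs holds on [3,4]. k = 2.

2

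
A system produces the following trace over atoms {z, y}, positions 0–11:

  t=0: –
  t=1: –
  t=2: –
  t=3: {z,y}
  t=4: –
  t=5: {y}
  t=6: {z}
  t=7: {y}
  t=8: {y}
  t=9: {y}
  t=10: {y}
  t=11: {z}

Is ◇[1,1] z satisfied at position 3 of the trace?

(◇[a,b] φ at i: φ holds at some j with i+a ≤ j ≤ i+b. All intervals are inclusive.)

Check z at each j in [4,4]:
  j=4: false
No position in the window satisfies it → formula fails.

Does not hold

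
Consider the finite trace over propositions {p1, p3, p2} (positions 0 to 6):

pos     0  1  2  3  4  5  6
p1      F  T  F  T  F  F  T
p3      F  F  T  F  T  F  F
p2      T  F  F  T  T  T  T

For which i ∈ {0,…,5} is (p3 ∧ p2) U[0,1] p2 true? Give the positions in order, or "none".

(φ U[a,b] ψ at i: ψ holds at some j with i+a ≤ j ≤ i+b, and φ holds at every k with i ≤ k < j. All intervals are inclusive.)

Evaluate at each i in [0,5]:
  i=0: ✓ (rhs at j=0)
  i=1: ✗ (no rhs in [1,2])
  i=2: ✗ (lhs fails at k=2 before rhs at j=3)
  i=3: ✓ (rhs at j=3)
  i=4: ✓ (rhs at j=4)
  i=5: ✓ (rhs at j=5)

0, 3, 4, 5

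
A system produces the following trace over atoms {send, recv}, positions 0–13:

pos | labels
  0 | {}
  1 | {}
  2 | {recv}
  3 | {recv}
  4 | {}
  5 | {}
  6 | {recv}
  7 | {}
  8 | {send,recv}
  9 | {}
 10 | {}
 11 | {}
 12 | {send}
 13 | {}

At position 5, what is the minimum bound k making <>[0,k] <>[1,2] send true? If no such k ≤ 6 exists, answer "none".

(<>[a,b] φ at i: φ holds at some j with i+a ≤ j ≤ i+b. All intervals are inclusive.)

Scan j = 5,6,… for <>[1,2] send:
  j=5: fails
  j=6: holds
First hit at j=6, so smallest k = 6-5 = 1.

1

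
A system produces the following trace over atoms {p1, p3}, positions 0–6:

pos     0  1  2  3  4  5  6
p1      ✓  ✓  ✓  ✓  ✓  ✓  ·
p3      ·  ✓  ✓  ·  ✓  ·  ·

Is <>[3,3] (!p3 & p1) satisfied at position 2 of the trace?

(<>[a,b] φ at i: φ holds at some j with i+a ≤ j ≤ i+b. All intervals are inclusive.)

True

Check (!p3 & p1) at each j in [5,5]:
  j=5: true
Found at j=5 → formula holds.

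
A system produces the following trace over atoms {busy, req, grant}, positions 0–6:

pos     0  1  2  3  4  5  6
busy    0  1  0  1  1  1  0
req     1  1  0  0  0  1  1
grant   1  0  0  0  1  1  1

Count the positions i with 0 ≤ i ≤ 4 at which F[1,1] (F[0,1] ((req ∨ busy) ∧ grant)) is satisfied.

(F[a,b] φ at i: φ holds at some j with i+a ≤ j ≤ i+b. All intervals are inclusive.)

3

Evaluate at each i in [0,4]:
  i=0: ✗ (none in [1,1])
  i=1: ✗ (none in [2,2])
  i=2: ✓ (witness j=3)
  i=3: ✓ (witness j=4)
  i=4: ✓ (witness j=5)
Positions where it holds: {2, 3, 4} → 3.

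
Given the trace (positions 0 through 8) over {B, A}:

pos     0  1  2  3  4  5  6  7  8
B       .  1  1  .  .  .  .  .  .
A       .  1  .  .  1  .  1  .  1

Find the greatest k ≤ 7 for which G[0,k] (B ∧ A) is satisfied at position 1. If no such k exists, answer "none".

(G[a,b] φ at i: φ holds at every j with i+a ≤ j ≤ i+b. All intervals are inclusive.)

(B ∧ A) must hold from j=1 onward; find where it first fails.
  j=1: holds
  j=2: fails
Holds on [1,1], so largest k = 0.

0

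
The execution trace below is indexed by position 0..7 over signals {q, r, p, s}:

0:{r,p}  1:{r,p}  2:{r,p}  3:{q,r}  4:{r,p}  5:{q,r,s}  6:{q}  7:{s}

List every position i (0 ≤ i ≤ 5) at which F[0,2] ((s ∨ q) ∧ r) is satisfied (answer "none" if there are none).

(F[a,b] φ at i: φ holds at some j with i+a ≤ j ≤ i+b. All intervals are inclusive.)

1, 2, 3, 4, 5

Evaluate at each i in [0,5]:
  i=0: ✗ (none in [0,2])
  i=1: ✓ (witness j=3)
  i=2: ✓ (witness j=3)
  i=3: ✓ (witness j=3)
  i=4: ✓ (witness j=5)
  i=5: ✓ (witness j=5)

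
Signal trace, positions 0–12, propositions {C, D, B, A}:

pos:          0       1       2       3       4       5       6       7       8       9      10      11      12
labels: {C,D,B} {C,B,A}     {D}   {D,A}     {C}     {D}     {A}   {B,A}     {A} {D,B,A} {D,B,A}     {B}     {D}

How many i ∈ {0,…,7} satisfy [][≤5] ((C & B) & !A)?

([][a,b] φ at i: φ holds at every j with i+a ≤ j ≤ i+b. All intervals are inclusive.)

Evaluate at each i in [0,7]:
  i=0: ✗ (fails at j=1)
  i=1: ✗ (fails at j=1)
  i=2: ✗ (fails at j=2)
  i=3: ✗ (fails at j=3)
  i=4: ✗ (fails at j=4)
  i=5: ✗ (fails at j=5)
  i=6: ✗ (fails at j=6)
  i=7: ✗ (fails at j=7)
Positions where it holds: {} → 0.

0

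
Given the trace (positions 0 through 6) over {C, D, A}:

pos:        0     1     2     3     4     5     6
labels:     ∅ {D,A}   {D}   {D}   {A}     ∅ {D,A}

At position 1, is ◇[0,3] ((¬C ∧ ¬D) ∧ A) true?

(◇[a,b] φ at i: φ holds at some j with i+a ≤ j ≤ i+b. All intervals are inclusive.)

Check ((¬C ∧ ¬D) ∧ A) at each j in [1,4]:
  j=1: false
  j=2: false
  j=3: false
  j=4: true
Found at j=4 → formula holds.

True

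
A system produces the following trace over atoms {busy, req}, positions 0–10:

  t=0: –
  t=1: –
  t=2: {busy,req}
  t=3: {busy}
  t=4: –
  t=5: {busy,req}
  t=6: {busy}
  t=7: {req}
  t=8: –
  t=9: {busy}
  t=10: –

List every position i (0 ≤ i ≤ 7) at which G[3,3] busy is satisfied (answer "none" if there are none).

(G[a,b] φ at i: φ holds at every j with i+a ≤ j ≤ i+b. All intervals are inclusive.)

Evaluate at each i in [0,7]:
  i=0: ✓ (all of [3,3])
  i=1: ✗ (fails at j=4)
  i=2: ✓ (all of [5,5])
  i=3: ✓ (all of [6,6])
  i=4: ✗ (fails at j=7)
  i=5: ✗ (fails at j=8)
  i=6: ✓ (all of [9,9])
  i=7: ✗ (fails at j=10)

0, 2, 3, 6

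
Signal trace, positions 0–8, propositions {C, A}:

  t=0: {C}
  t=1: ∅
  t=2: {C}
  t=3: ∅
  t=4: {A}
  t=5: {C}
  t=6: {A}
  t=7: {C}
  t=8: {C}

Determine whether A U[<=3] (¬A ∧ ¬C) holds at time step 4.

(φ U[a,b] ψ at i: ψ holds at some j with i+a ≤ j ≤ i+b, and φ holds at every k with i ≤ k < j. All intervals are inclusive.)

Does not hold

Need some j in [4,7] with (¬A ∧ ¬C), and A at every k in [4,j-1].
  j=4: (¬A ∧ ¬C) false.
  j=5: (¬A ∧ ¬C) false.
  j=6: (¬A ∧ ¬C) false.
  j=7: (¬A ∧ ¬C) false.
No j in the window works → until fails.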